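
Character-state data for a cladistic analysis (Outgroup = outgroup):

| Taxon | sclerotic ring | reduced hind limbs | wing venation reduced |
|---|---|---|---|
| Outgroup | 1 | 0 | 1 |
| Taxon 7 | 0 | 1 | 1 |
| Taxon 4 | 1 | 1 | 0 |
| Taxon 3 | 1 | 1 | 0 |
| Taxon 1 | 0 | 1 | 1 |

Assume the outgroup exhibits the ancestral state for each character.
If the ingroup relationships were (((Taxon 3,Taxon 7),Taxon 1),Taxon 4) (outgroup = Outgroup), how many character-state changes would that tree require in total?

Map each character onto (((Taxon 3,Taxon 7),Taxon 1),Taxon 4) (rooted by Outgroup) and count the minimum state changes it requires (Fitch parsimony):
sclerotic ring: 2; reduced hind limbs: 1; wing venation reduced: 2.
Total tree length = 5.

5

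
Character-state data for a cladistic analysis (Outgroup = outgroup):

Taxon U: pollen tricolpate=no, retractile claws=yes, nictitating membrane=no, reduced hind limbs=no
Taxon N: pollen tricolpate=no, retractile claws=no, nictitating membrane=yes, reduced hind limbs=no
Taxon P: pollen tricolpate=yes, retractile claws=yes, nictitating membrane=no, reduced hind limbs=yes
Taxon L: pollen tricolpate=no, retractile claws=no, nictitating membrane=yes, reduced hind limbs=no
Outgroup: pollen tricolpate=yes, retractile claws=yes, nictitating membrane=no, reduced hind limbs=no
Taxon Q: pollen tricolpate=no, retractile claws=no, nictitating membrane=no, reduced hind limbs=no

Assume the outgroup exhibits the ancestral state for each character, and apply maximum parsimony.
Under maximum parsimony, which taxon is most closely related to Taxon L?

Taxon N

Character polarity is set by the outgroup: the derived state is whichever differs from the outgroup's state, so for pollen tricolpate, retractile claws the derived state is 'no', and for the remaining characters it is 'yes'.
pollen tricolpate (derived state 'no') is shared by Taxon L, Taxon N, Taxon Q, and Taxon U — a synapomorphy uniting that clade.
Only Taxon L, Taxon N, and Taxon Q show the derived state 'no' for retractile claws, supporting them as a clade.
nictitating membrane: derived state 'yes' in Taxon L and Taxon N only — synapomorphy for {Taxon L, Taxon N}.
reduced hind limbs: derived state 'yes' in Taxon P only — an autapomorphy, so it tells us nothing about relationships among taxa.
Most parsimonious ingroup topology: ((((Taxon N,Taxon L),Taxon Q),Taxon U),Taxon P).
Taxon L and Taxon N form a cherry on this tree, so they are sister taxa.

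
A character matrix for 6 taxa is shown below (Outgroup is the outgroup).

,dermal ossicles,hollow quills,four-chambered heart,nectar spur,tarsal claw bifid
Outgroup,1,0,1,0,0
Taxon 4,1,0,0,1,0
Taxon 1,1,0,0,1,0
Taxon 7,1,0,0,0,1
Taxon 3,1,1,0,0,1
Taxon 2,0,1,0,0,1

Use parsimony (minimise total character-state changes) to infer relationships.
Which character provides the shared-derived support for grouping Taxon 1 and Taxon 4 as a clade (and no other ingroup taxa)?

nectar spur

Character polarity is set by the outgroup: the derived state is whichever differs from the outgroup's state, so for dermal ossicles, four-chambered heart the derived state is '0', and for the remaining characters it is '1'.
dermal ossicles (derived state '0') is unique to Taxon 2 (autapomorphy; uninformative for grouping).
hollow quills (derived state '1') is shared by Taxon 2 and Taxon 3 — a synapomorphy uniting that clade.
four-chambered heart (derived state '0') is shared by all ingroup taxa — unites the whole ingroup.
Only Taxon 1 and Taxon 4 show the derived state '1' for nectar spur, supporting them as a clade.
tarsal claw bifid: derived state '1' in Taxon 2, Taxon 3, and Taxon 7 only — synapomorphy for {Taxon 2, Taxon 3, Taxon 7}.
Most parsimonious ingroup topology: ((Taxon 4,Taxon 1),(Taxon 7,(Taxon 3,Taxon 2))).
The clade {Taxon 1, Taxon 4} is supported by nectar spur: its derived state '1' occurs in exactly those taxa and in no other taxon (including the outgroup).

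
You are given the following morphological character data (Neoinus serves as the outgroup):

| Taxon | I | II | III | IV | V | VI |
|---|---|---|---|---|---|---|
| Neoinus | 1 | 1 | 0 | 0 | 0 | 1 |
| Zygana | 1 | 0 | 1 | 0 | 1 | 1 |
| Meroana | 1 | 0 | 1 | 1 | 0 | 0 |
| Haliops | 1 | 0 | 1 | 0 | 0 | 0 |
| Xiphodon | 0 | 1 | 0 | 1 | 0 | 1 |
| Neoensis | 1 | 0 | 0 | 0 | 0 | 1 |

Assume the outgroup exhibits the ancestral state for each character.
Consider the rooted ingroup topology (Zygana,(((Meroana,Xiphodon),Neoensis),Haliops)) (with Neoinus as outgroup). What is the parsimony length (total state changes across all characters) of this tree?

10

Map each character onto (Zygana,(((Meroana,Xiphodon),Neoensis),Haliops)) (rooted by Neoinus) and count the minimum state changes it requires (Fitch parsimony):
I: 1; II: 2; III: 3; IV: 1; V: 1; VI: 2.
Total tree length = 10.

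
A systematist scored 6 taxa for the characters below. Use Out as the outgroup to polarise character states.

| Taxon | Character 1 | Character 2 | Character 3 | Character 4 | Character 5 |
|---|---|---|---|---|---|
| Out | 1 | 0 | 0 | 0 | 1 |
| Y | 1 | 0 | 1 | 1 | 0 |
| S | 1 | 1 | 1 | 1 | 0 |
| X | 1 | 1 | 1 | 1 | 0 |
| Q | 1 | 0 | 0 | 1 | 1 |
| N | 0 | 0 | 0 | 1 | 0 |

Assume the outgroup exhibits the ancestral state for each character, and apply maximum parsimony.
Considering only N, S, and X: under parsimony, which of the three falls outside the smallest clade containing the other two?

Character polarity is set by the outgroup: the derived state is whichever differs from the outgroup's state, so for Character 1, Character 5 the derived state is '0', and for the remaining characters it is '1'.
Character 1 (derived state '0') is unique to N (autapomorphy; uninformative for grouping).
Only S and X show the derived state '1' for Character 2, supporting them as a clade.
Character 3 (derived state '1') is shared by S, X, and Y — a synapomorphy uniting that clade.
All ingroup taxa share the derived state '1' for Character 4; it defines the ingroup but does not resolve relationships within it.
Character 5: derived state '0' in N, S, X, and Y only — synapomorphy for {N, S, X, Y}.
Most parsimonious ingroup topology: (((Y,(S,X)),N),Q).
S and X share a more recent common ancestor with each other than either does with N, so N is the least closely related of the three.

N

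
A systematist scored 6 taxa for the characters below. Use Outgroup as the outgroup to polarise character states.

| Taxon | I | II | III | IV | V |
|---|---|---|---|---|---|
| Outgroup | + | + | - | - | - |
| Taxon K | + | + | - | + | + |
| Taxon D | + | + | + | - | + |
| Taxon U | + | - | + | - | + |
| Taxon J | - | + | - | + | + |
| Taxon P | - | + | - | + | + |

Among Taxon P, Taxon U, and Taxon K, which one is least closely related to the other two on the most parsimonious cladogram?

Character polarity is set by the outgroup: the derived state is whichever differs from the outgroup's state, so for I, II the derived state is '-', and for the remaining characters it is '+'.
I: derived state '-' in Taxon J and Taxon P only — synapomorphy for {Taxon J, Taxon P}.
II (derived state '-') is unique to Taxon U (autapomorphy; uninformative for grouping).
III (derived state '+') is shared by Taxon D and Taxon U — a synapomorphy uniting that clade.
IV (derived state '+') is shared by Taxon J, Taxon K, and Taxon P — a synapomorphy uniting that clade.
All ingroup taxa share the derived state '+' for V; it defines the ingroup but does not resolve relationships within it.
Most parsimonious ingroup topology: ((Taxon K,(Taxon J,Taxon P)),(Taxon D,Taxon U)).
Taxon P and Taxon K share a more recent common ancestor with each other than either does with Taxon U, so Taxon U is the least closely related of the three.

Taxon U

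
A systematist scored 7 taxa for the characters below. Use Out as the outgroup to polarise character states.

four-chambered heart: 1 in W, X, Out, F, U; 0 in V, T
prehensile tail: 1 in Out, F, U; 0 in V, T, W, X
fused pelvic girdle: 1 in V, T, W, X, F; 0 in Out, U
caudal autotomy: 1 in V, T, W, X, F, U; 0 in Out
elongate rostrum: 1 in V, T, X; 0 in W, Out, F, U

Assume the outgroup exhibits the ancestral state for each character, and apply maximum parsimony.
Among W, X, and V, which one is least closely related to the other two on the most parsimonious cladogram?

Character polarity is set by the outgroup: the derived state is whichever differs from the outgroup's state, so for four-chambered heart, prehensile tail the derived state is '0', and for the remaining characters it is '1'.
four-chambered heart (derived state '0') is shared by T and V — a synapomorphy uniting that clade.
prehensile tail (derived state '0') is shared by T, V, W, and X — a synapomorphy uniting that clade.
fused pelvic girdle: derived state '1' in F, T, V, W, and X only — synapomorphy for {F, T, V, W, X}.
caudal autotomy (derived state '1') is shared by all ingroup taxa — unites the whole ingroup.
Only T, V, and X show the derived state '1' for elongate rostrum, supporting them as a clade.
Most parsimonious ingroup topology: (((((T,V),X),W),F),U).
X and V share a more recent common ancestor with each other than either does with W, so W is the least closely related of the three.

W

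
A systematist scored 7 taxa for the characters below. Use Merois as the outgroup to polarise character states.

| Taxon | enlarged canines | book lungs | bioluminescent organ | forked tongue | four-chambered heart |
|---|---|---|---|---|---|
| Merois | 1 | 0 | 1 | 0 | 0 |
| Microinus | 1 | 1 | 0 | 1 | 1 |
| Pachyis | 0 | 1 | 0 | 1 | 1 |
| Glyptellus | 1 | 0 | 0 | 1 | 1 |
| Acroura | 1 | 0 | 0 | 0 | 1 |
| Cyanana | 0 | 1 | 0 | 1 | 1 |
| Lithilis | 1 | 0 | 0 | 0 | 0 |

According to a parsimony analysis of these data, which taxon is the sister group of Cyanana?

Pachyis

Character polarity is set by the outgroup: the derived state is whichever differs from the outgroup's state, so for enlarged canines, bioluminescent organ the derived state is '0', and for the remaining characters it is '1'.
Only Cyanana and Pachyis show the derived state '0' for enlarged canines, supporting them as a clade.
Only Cyanana, Microinus, and Pachyis show the derived state '1' for book lungs, supporting them as a clade.
All ingroup taxa share the derived state '0' for bioluminescent organ; it defines the ingroup but does not resolve relationships within it.
forked tongue (derived state '1') is shared by Cyanana, Glyptellus, Microinus, and Pachyis — a synapomorphy uniting that clade.
four-chambered heart (derived state '1') is shared by Acroura, Cyanana, Glyptellus, Microinus, and Pachyis — a synapomorphy uniting that clade.
Most parsimonious ingroup topology: ((((Microinus,(Pachyis,Cyanana)),Glyptellus),Acroura),Lithilis).
Cyanana and Pachyis form a cherry on this tree, so they are sister taxa.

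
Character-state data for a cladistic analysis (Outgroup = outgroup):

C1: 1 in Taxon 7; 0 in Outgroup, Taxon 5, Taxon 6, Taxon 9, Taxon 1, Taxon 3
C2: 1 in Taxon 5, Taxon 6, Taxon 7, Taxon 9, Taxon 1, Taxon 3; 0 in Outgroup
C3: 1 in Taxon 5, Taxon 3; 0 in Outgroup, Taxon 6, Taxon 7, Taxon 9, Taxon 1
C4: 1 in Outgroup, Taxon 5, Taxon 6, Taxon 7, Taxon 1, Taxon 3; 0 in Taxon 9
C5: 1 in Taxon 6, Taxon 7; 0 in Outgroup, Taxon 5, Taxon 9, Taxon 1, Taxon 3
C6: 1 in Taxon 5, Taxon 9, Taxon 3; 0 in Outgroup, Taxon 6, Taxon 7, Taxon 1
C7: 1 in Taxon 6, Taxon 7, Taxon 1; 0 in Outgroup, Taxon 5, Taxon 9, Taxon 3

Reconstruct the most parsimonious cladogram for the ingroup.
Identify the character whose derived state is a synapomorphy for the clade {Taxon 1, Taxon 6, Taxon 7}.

Character polarity is set by the outgroup: the derived state is whichever differs from the outgroup's state, so for C4 the derived state is '0', and for the remaining characters it is '1'.
C1: derived state '1' in Taxon 7 only — an autapomorphy, so it tells us nothing about relationships among taxa.
All ingroup taxa share the derived state '1' for C2; it defines the ingroup but does not resolve relationships within it.
C3 (derived state '1') is shared by Taxon 3 and Taxon 5 — a synapomorphy uniting that clade.
C4: derived state '0' in Taxon 9 only — an autapomorphy, so it tells us nothing about relationships among taxa.
C5: derived state '1' in Taxon 6 and Taxon 7 only — synapomorphy for {Taxon 6, Taxon 7}.
Only Taxon 3, Taxon 5, and Taxon 9 show the derived state '1' for C6, supporting them as a clade.
C7 (derived state '1') is shared by Taxon 1, Taxon 6, and Taxon 7 — a synapomorphy uniting that clade.
Most parsimonious ingroup topology: (((Taxon 5,Taxon 3),Taxon 9),((Taxon 6,Taxon 7),Taxon 1)).
The clade {Taxon 1, Taxon 6, Taxon 7} is supported by C7: its derived state '1' occurs in exactly those taxa and in no other taxon (including the outgroup).

C7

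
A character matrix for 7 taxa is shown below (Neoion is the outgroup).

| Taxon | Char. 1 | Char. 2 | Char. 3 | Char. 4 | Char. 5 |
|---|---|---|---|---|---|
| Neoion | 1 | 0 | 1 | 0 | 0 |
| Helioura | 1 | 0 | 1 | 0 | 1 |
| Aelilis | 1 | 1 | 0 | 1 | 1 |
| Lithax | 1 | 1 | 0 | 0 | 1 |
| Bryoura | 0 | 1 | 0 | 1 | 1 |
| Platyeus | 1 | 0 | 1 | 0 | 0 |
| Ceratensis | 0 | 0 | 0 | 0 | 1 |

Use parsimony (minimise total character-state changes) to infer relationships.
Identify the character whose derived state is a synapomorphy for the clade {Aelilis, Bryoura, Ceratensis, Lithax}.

Character polarity is set by the outgroup: the derived state is whichever differs from the outgroup's state, so for Char. 1, Char. 3 the derived state is '0', and for the remaining characters it is '1'.
Char. 1 groups Bryoura and Ceratensis, which is incompatible with the clades supported by the remaining characters; treating it as convergent (homoplasy) costs fewer steps than any alternative tree.
Char. 2 (derived state '1') is shared by Aelilis, Bryoura, and Lithax — a synapomorphy uniting that clade.
Only Aelilis, Bryoura, Ceratensis, and Lithax show the derived state '0' for Char. 3, supporting them as a clade.
Char. 4: derived state '1' in Aelilis and Bryoura only — synapomorphy for {Aelilis, Bryoura}.
Char. 5: derived state '1' in Aelilis, Bryoura, Ceratensis, Helioura, and Lithax only — synapomorphy for {Aelilis, Bryoura, Ceratensis, Helioura, Lithax}.
Most parsimonious ingroup topology: ((Helioura,(((Aelilis,Bryoura),Lithax),Ceratensis)),Platyeus).
The clade {Aelilis, Bryoura, Ceratensis, Lithax} is supported by Char. 3: its derived state '0' occurs in exactly those taxa and in no other taxon (including the outgroup).

Char. 3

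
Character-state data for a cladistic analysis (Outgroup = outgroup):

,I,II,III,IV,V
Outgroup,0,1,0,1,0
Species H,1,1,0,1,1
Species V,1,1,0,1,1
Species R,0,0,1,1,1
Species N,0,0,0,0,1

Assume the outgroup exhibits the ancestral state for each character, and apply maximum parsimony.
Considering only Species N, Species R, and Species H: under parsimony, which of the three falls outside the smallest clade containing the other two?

Species H

Character polarity is set by the outgroup: the derived state is whichever differs from the outgroup's state, so for II, IV the derived state is '0', and for the remaining characters it is '1'.
Only Species H and Species V show the derived state '1' for I, supporting them as a clade.
II (derived state '0') is shared by Species N and Species R — a synapomorphy uniting that clade.
III: derived state '1' in Species R only — an autapomorphy, so it tells us nothing about relationships among taxa.
IV (derived state '0') is unique to Species N (autapomorphy; uninformative for grouping).
All ingroup taxa share the derived state '1' for V; it defines the ingroup but does not resolve relationships within it.
Most parsimonious ingroup topology: ((Species H,Species V),(Species R,Species N)).
Species N and Species R share a more recent common ancestor with each other than either does with Species H, so Species H is the least closely related of the three.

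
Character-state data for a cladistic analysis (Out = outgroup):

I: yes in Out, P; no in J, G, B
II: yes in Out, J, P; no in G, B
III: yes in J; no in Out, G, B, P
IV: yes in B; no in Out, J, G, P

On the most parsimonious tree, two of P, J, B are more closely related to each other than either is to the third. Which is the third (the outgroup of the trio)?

P

Character polarity is set by the outgroup: the derived state is whichever differs from the outgroup's state, so for I, II the derived state is 'no', and for the remaining characters it is 'yes'.
Only B, G, and J show the derived state 'no' for I, supporting them as a clade.
II: derived state 'no' in B and G only — synapomorphy for {B, G}.
III (derived state 'yes') is unique to J (autapomorphy; uninformative for grouping).
IV (derived state 'yes') is unique to B (autapomorphy; uninformative for grouping).
Most parsimonious ingroup topology: ((J,(G,B)),P).
B and J share a more recent common ancestor with each other than either does with P, so P is the least closely related of the three.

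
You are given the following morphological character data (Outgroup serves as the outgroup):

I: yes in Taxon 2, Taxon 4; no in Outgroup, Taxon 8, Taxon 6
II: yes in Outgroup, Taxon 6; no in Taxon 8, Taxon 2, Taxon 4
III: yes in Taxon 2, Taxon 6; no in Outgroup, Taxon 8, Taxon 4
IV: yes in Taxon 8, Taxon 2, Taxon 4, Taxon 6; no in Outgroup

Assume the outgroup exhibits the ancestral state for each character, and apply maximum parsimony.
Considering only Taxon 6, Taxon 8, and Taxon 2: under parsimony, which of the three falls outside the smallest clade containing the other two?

Character polarity is set by the outgroup: the derived state is whichever differs from the outgroup's state, so for II the derived state is 'no', and for the remaining characters it is 'yes'.
I (derived state 'yes') is shared by Taxon 2 and Taxon 4 — a synapomorphy uniting that clade.
II: derived state 'no' in Taxon 2, Taxon 4, and Taxon 8 only — synapomorphy for {Taxon 2, Taxon 4, Taxon 8}.
III groups Taxon 2 and Taxon 6, which is incompatible with the clades supported by the remaining characters; treating it as convergent (homoplasy) costs fewer steps than any alternative tree.
IV (derived state 'yes') is shared by all ingroup taxa — unites the whole ingroup.
Most parsimonious ingroup topology: ((Taxon 8,(Taxon 2,Taxon 4)),Taxon 6).
Taxon 8 and Taxon 2 share a more recent common ancestor with each other than either does with Taxon 6, so Taxon 6 is the least closely related of the three.

Taxon 6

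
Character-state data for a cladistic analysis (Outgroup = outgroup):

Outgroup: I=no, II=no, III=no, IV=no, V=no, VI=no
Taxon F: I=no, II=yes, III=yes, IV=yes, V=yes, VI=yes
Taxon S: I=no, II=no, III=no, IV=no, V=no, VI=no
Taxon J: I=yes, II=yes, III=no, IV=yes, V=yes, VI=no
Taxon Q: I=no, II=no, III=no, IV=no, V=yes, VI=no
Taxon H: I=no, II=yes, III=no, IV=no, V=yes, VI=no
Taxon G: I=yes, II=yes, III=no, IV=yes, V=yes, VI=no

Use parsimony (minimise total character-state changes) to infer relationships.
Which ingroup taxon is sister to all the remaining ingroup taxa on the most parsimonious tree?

Taxon S

The outgroup has state 'no' for every character, so 'yes' is the derived state throughout.
I (derived state 'yes') is shared by Taxon G and Taxon J — a synapomorphy uniting that clade.
II: derived state 'yes' in Taxon F, Taxon G, Taxon H, and Taxon J only — synapomorphy for {Taxon F, Taxon G, Taxon H, Taxon J}.
III: derived state 'yes' in Taxon F only — an autapomorphy, so it tells us nothing about relationships among taxa.
IV (derived state 'yes') is shared by Taxon F, Taxon G, and Taxon J — a synapomorphy uniting that clade.
Only Taxon F, Taxon G, Taxon H, Taxon J, and Taxon Q show the derived state 'yes' for V, supporting them as a clade.
VI (derived state 'yes') is unique to Taxon F (autapomorphy; uninformative for grouping).
Most parsimonious ingroup topology: ((((Taxon F,(Taxon J,Taxon G)),Taxon H),Taxon Q),Taxon S).
Taxon S is sister to the clade containing all other ingroup taxa, so it is the earliest-diverging (most basal) ingroup lineage.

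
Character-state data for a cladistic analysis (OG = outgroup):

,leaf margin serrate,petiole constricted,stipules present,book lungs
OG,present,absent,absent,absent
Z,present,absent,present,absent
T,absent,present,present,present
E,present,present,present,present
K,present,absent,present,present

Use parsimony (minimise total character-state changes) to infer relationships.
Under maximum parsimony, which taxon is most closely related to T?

E

Character polarity is set by the outgroup: the derived state is whichever differs from the outgroup's state, so for leaf margin serrate the derived state is 'absent', and for the remaining characters it is 'present'.
leaf margin serrate: derived state 'absent' in T only — an autapomorphy, so it tells us nothing about relationships among taxa.
petiole constricted (derived state 'present') is shared by E and T — a synapomorphy uniting that clade.
stipules present (derived state 'present') is shared by all ingroup taxa — unites the whole ingroup.
Only E, K, and T show the derived state 'present' for book lungs, supporting them as a clade.
Most parsimonious ingroup topology: (Z,((T,E),K)).
T and E form a cherry on this tree, so they are sister taxa.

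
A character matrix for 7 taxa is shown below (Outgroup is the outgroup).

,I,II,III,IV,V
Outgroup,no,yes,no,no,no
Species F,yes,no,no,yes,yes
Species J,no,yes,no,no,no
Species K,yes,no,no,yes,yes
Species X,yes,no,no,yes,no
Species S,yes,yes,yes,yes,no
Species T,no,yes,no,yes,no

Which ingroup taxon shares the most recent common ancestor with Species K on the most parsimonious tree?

Character polarity is set by the outgroup: the derived state is whichever differs from the outgroup's state, so for II the derived state is 'no', and for the remaining characters it is 'yes'.
Only Species F, Species K, Species S, and Species X show the derived state 'yes' for I, supporting them as a clade.
Only Species F, Species K, and Species X show the derived state 'no' for II, supporting them as a clade.
III: derived state 'yes' in Species S only — an autapomorphy, so it tells us nothing about relationships among taxa.
IV (derived state 'yes') is shared by Species F, Species K, Species S, Species T, and Species X — a synapomorphy uniting that clade.
Only Species F and Species K show the derived state 'yes' for V, supporting them as a clade.
Most parsimonious ingroup topology: (((((Species F,Species K),Species X),Species S),Species T),Species J).
Species K and Species F form a cherry on this tree, so they are sister taxa.

Species F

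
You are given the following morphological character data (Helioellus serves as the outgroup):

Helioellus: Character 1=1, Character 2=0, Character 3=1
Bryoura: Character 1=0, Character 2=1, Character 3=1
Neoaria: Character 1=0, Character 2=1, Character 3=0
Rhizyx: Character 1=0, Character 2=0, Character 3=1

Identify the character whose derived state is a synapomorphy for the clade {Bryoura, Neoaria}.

Character polarity is set by the outgroup: the derived state is whichever differs from the outgroup's state, so for Character 1, Character 3 the derived state is '0', and for the remaining characters it is '1'.
All ingroup taxa share the derived state '0' for Character 1; it defines the ingroup but does not resolve relationships within it.
Character 2: derived state '1' in Bryoura and Neoaria only — synapomorphy for {Bryoura, Neoaria}.
Character 3 (derived state '0') is unique to Neoaria (autapomorphy; uninformative for grouping).
Most parsimonious ingroup topology: ((Bryoura,Neoaria),Rhizyx).
The clade {Bryoura, Neoaria} is supported by Character 2: its derived state '1' occurs in exactly those taxa and in no other taxon (including the outgroup).

Character 2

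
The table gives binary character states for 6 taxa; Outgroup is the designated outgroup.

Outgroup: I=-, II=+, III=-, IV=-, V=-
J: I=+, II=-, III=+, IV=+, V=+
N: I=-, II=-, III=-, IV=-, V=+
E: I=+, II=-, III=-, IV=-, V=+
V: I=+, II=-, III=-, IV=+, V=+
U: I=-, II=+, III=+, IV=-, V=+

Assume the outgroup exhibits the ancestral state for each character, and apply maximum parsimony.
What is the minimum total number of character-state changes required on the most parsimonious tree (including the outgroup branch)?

Character polarity is set by the outgroup: the derived state is whichever differs from the outgroup's state, so for II the derived state is '-', and for the remaining characters it is '+'.
Only E, J, and V show the derived state '+' for I, supporting them as a clade.
II (derived state '-') is shared by E, J, N, and V — a synapomorphy uniting that clade.
III (state '+') occurs in J and U but conflicts with the nesting implied by the other characters — most parsimoniously interpreted as homoplasy.
Only J and V show the derived state '+' for IV, supporting them as a clade.
V (derived state '+') is shared by all ingroup taxa — unites the whole ingroup.
Most parsimonious ingroup topology: ((((J,V),E),N),U).
Changes per character on this tree: I: 1; II: 1; III: 2; IV: 1; V: 1.
Total = 6.

6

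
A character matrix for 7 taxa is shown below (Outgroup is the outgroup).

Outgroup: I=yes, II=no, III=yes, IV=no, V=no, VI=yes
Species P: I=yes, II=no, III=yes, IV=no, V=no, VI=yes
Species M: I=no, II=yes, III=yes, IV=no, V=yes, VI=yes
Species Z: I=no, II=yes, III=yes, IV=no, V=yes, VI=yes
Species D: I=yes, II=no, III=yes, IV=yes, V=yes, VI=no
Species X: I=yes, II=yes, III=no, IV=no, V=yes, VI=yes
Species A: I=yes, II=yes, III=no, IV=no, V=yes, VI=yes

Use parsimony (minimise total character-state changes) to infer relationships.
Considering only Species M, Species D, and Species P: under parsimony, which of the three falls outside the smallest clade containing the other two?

Species P

Character polarity is set by the outgroup: the derived state is whichever differs from the outgroup's state, so for I, III, VI the derived state is 'no', and for the remaining characters it is 'yes'.
I (derived state 'no') is shared by Species M and Species Z — a synapomorphy uniting that clade.
Only Species A, Species M, Species X, and Species Z show the derived state 'yes' for II, supporting them as a clade.
Only Species A and Species X show the derived state 'no' for III, supporting them as a clade.
IV: derived state 'yes' in Species D only — an autapomorphy, so it tells us nothing about relationships among taxa.
V (derived state 'yes') is shared by Species A, Species D, Species M, Species X, and Species Z — a synapomorphy uniting that clade.
VI: derived state 'no' in Species D only — an autapomorphy, so it tells us nothing about relationships among taxa.
Most parsimonious ingroup topology: (Species P,(((Species M,Species Z),(Species X,Species A)),Species D)).
Species M and Species D share a more recent common ancestor with each other than either does with Species P, so Species P is the least closely related of the three.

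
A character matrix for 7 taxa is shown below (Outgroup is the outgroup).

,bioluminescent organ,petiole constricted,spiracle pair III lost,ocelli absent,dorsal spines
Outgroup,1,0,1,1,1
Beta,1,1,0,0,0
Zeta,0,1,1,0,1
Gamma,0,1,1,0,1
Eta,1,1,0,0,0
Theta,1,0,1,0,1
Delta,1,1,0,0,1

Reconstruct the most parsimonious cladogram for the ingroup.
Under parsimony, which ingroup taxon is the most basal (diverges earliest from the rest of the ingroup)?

Theta

Character polarity is set by the outgroup: the derived state is whichever differs from the outgroup's state, so for bioluminescent organ, spiracle pair III lost, ocelli absent, dorsal spines the derived state is '0', and for the remaining characters it is '1'.
Only Gamma and Zeta show the derived state '0' for bioluminescent organ, supporting them as a clade.
petiole constricted (derived state '1') is shared by Beta, Delta, Eta, Gamma, and Zeta — a synapomorphy uniting that clade.
spiracle pair III lost (derived state '0') is shared by Beta, Delta, and Eta — a synapomorphy uniting that clade.
All ingroup taxa share the derived state '0' for ocelli absent; it defines the ingroup but does not resolve relationships within it.
dorsal spines (derived state '0') is shared by Beta and Eta — a synapomorphy uniting that clade.
Most parsimonious ingroup topology: ((((Beta,Eta),Delta),(Zeta,Gamma)),Theta).
Theta is sister to the clade containing all other ingroup taxa, so it is the earliest-diverging (most basal) ingroup lineage.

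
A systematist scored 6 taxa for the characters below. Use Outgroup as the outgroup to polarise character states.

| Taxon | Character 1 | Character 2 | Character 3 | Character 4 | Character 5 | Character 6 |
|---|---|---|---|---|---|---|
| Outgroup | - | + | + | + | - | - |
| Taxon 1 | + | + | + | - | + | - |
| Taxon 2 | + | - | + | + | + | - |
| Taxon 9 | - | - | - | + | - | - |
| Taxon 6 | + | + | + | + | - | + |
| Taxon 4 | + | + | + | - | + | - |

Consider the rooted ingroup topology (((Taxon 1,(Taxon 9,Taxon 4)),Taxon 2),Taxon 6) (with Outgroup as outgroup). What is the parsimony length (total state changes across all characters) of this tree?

10

Map each character onto (((Taxon 1,(Taxon 9,Taxon 4)),Taxon 2),Taxon 6) (rooted by Outgroup) and count the minimum state changes it requires (Fitch parsimony):
Character 1: 2; Character 2: 2; Character 3: 1; Character 4: 2; Character 5: 2; Character 6: 1.
Total tree length = 10.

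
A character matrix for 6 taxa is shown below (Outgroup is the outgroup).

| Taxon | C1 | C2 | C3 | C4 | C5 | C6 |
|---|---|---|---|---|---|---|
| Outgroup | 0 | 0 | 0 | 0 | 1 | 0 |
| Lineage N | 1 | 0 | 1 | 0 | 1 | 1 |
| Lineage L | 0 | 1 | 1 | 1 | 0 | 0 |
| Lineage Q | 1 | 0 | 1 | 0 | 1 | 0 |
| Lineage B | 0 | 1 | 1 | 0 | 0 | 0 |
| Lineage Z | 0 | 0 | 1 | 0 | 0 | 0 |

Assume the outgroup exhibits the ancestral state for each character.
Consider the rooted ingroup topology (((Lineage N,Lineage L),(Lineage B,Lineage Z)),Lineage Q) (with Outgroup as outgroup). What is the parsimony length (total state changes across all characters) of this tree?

Map each character onto (((Lineage N,Lineage L),(Lineage B,Lineage Z)),Lineage Q) (rooted by Outgroup) and count the minimum state changes it requires (Fitch parsimony):
C1: 2; C2: 2; C3: 1; C4: 1; C5: 2; C6: 1.
Total tree length = 9.

9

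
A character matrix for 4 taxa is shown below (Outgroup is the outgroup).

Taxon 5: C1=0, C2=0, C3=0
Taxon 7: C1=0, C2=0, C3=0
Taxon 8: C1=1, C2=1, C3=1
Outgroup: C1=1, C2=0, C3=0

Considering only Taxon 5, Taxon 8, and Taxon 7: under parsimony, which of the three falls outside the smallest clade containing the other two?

Character polarity is set by the outgroup: the derived state is whichever differs from the outgroup's state, so for C1 the derived state is '0', and for the remaining characters it is '1'.
Only Taxon 5 and Taxon 7 show the derived state '0' for C1, supporting them as a clade.
C2 (derived state '1') is unique to Taxon 8 (autapomorphy; uninformative for grouping).
C3 (derived state '1') is unique to Taxon 8 (autapomorphy; uninformative for grouping).
Most parsimonious ingroup topology: (Taxon 8,(Taxon 5,Taxon 7)).
Taxon 7 and Taxon 5 share a more recent common ancestor with each other than either does with Taxon 8, so Taxon 8 is the least closely related of the three.

Taxon 8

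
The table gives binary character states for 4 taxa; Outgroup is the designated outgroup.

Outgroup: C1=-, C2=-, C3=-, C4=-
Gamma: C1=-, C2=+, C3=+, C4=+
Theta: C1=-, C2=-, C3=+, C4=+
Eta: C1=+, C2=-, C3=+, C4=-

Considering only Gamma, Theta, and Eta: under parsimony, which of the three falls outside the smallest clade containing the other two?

The outgroup has state '-' for every character, so '+' is the derived state throughout.
C1: derived state '+' in Eta only — an autapomorphy, so it tells us nothing about relationships among taxa.
C2: derived state '+' in Gamma only — an autapomorphy, so it tells us nothing about relationships among taxa.
C3 (derived state '+') is shared by all ingroup taxa — unites the whole ingroup.
C4: derived state '+' in Gamma and Theta only — synapomorphy for {Gamma, Theta}.
Most parsimonious ingroup topology: ((Gamma,Theta),Eta).
Gamma and Theta share a more recent common ancestor with each other than either does with Eta, so Eta is the least closely related of the three.

Eta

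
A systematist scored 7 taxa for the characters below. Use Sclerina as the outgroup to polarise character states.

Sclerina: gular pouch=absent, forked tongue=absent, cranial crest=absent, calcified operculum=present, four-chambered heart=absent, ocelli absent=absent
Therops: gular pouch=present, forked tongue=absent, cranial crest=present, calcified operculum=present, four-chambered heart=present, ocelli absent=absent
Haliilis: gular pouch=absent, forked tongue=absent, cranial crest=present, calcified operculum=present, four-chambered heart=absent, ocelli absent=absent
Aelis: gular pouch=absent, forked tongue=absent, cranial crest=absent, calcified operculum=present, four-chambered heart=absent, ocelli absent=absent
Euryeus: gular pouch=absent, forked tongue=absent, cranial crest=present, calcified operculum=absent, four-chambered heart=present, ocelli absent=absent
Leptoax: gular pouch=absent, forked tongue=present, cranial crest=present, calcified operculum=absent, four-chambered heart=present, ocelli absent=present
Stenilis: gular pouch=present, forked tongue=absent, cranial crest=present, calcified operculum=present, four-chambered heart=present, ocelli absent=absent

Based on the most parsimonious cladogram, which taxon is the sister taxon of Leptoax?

Character polarity is set by the outgroup: the derived state is whichever differs from the outgroup's state, so for calcified operculum the derived state is 'absent', and for the remaining characters it is 'present'.
Only Stenilis and Therops show the derived state 'present' for gular pouch, supporting them as a clade.
forked tongue (derived state 'present') is unique to Leptoax (autapomorphy; uninformative for grouping).
cranial crest (derived state 'present') is shared by Euryeus, Haliilis, Leptoax, Stenilis, and Therops — a synapomorphy uniting that clade.
Only Euryeus and Leptoax show the derived state 'absent' for calcified operculum, supporting them as a clade.
four-chambered heart (derived state 'present') is shared by Euryeus, Leptoax, Stenilis, and Therops — a synapomorphy uniting that clade.
ocelli absent: derived state 'present' in Leptoax only — an autapomorphy, so it tells us nothing about relationships among taxa.
Most parsimonious ingroup topology: ((((Therops,Stenilis),(Euryeus,Leptoax)),Haliilis),Aelis).
Leptoax and Euryeus form a cherry on this tree, so they are sister taxa.

Euryeus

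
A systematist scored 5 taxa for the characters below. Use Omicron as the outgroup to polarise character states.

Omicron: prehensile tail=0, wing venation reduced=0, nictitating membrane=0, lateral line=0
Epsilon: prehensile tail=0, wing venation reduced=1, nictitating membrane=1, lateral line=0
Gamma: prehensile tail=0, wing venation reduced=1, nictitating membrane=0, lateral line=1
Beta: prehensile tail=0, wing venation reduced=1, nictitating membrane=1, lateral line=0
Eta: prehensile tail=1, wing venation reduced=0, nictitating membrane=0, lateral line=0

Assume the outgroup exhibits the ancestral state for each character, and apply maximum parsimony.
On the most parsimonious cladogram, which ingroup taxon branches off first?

Eta

The outgroup has state '0' for every character, so '1' is the derived state throughout.
prehensile tail (derived state '1') is unique to Eta (autapomorphy; uninformative for grouping).
wing venation reduced: derived state '1' in Beta, Epsilon, and Gamma only — synapomorphy for {Beta, Epsilon, Gamma}.
Only Beta and Epsilon show the derived state '1' for nictitating membrane, supporting them as a clade.
lateral line (derived state '1') is unique to Gamma (autapomorphy; uninformative for grouping).
Most parsimonious ingroup topology: (((Epsilon,Beta),Gamma),Eta).
Eta is sister to the clade containing all other ingroup taxa, so it is the earliest-diverging (most basal) ingroup lineage.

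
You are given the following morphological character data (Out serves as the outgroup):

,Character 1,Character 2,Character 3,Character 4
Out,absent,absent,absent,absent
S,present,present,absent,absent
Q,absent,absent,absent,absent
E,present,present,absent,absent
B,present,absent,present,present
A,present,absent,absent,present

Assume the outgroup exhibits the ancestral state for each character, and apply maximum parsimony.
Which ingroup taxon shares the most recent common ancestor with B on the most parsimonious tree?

A

The outgroup has state 'absent' for every character, so 'present' is the derived state throughout.
Only A, B, E, and S show the derived state 'present' for Character 1, supporting them as a clade.
Only E and S show the derived state 'present' for Character 2, supporting them as a clade.
Character 3: derived state 'present' in B only — an autapomorphy, so it tells us nothing about relationships among taxa.
Only A and B show the derived state 'present' for Character 4, supporting them as a clade.
Most parsimonious ingroup topology: (((A,B),(E,S)),Q).
B and A form a cherry on this tree, so they are sister taxa.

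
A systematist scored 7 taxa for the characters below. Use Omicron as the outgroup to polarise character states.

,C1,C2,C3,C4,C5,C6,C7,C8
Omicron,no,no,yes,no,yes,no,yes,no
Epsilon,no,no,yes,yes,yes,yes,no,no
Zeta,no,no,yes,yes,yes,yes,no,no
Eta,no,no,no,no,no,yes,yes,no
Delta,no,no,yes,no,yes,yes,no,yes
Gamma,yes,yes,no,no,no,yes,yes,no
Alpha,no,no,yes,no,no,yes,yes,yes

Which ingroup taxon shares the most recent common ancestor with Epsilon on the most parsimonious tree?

Zeta

Character polarity is set by the outgroup: the derived state is whichever differs from the outgroup's state, so for C3, C5, C7 the derived state is 'no', and for the remaining characters it is 'yes'.
C1 (derived state 'yes') is unique to Gamma (autapomorphy; uninformative for grouping).
C2: derived state 'yes' in Gamma only — an autapomorphy, so it tells us nothing about relationships among taxa.
C3 (derived state 'no') is shared by Eta and Gamma — a synapomorphy uniting that clade.
Only Epsilon and Zeta show the derived state 'yes' for C4, supporting them as a clade.
C5: derived state 'no' in Alpha, Eta, and Gamma only — synapomorphy for {Alpha, Eta, Gamma}.
All ingroup taxa share the derived state 'yes' for C6; it defines the ingroup but does not resolve relationships within it.
C7 (derived state 'no') is shared by Delta, Epsilon, and Zeta — a synapomorphy uniting that clade.
C8 (state 'yes') occurs in Alpha and Delta but conflicts with the nesting implied by the other characters — most parsimoniously interpreted as homoplasy.
Most parsimonious ingroup topology: (((Epsilon,Zeta),Delta),((Eta,Gamma),Alpha)).
Epsilon and Zeta form a cherry on this tree, so they are sister taxa.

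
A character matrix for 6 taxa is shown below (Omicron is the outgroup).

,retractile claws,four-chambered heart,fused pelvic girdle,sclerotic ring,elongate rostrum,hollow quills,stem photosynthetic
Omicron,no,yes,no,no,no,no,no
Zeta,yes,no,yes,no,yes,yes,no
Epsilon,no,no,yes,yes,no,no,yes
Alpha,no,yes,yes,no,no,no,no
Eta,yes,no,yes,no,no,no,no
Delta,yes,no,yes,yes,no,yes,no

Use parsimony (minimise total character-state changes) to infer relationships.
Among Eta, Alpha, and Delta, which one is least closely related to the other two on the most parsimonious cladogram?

Alpha

Character polarity is set by the outgroup: the derived state is whichever differs from the outgroup's state, so for four-chambered heart the derived state is 'no', and for the remaining characters it is 'yes'.
retractile claws: derived state 'yes' in Delta, Eta, and Zeta only — synapomorphy for {Delta, Eta, Zeta}.
Only Delta, Epsilon, Eta, and Zeta show the derived state 'no' for four-chambered heart, supporting them as a clade.
All ingroup taxa share the derived state 'yes' for fused pelvic girdle; it defines the ingroup but does not resolve relationships within it.
sclerotic ring (state 'yes') occurs in Delta and Epsilon but conflicts with the nesting implied by the other characters — most parsimoniously interpreted as homoplasy.
elongate rostrum: derived state 'yes' in Zeta only — an autapomorphy, so it tells us nothing about relationships among taxa.
hollow quills (derived state 'yes') is shared by Delta and Zeta — a synapomorphy uniting that clade.
stem photosynthetic (derived state 'yes') is unique to Epsilon (autapomorphy; uninformative for grouping).
Most parsimonious ingroup topology: ((((Zeta,Delta),Eta),Epsilon),Alpha).
Delta and Eta share a more recent common ancestor with each other than either does with Alpha, so Alpha is the least closely related of the three.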